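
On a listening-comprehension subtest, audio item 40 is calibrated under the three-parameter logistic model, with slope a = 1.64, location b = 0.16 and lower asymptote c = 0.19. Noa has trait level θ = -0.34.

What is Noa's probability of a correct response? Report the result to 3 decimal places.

0.438

P(θ) = c + (1 − c) · 1 / (1 + exp(−a(θ − b)))
Exponent: 1.64 × (-0.34 − 0.16) = -0.8200
1/(1 + e^{0.8200}) = 0.3058
P = 0.19 + 0.81 × 0.3058 = 0.4377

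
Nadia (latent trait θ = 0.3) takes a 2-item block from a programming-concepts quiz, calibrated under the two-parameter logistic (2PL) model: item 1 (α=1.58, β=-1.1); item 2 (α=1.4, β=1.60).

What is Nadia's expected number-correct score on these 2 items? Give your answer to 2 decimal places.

1.04

P(θ) = 1 / (1 + exp(−α(θ − β)))
P_1 = 1/(1+e^{-2.2120}) = 0.9013
P_2 = 1/(1+e^{1.8200}) = 0.1394
E[score] = 0.9013 + 0.1394 = 1.0408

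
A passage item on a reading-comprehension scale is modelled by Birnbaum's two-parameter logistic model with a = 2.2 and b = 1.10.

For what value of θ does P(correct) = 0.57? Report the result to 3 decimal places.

1.228

P(θ) = 1 / (1 + exp(−a(θ − b)))
logit = ln(0.5700/0.4300) = 0.2819
θ = b + logit/(a) = 1.10 + 0.2819/2.2000 = 1.2281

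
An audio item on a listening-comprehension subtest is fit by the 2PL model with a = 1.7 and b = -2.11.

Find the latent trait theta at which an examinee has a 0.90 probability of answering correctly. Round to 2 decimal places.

P(theta) = 1 / (1 + exp(−a(theta − b)))
logit = ln(0.9000/0.1000) = 2.1972
theta = b + logit/(a) = -2.11 + 2.1972/1.7000 = -0.8175

-0.82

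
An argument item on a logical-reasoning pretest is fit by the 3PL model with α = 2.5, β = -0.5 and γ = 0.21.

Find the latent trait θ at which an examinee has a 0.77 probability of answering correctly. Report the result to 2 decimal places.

-0.14

P(θ) = γ + (1 − γ) · 1 / (1 + exp(−α(θ − β)))
Remove guessing floor: (0.77 − 0.21)/(1 − 0.21) = 0.7089
logit = ln(0.7089/0.2911) = 0.8899
θ = β + logit/(α) = -0.5 + 0.8899/2.5000 = -0.1441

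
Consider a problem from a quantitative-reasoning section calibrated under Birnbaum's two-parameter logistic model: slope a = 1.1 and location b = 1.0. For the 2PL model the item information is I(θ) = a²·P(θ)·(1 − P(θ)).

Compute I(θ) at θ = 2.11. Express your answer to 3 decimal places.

0.213

P = 1/(1+e^{-1.2210}) = 0.7722
P(1−P) = 0.7722 × 0.2278 = 0.1759
I = a² × P(1−P) = 1.1² × 0.1759 = 0.21282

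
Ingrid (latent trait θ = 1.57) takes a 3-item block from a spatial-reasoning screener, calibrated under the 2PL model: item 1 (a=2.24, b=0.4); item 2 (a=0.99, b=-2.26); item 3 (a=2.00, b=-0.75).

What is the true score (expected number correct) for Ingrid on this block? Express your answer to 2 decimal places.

P(θ) = 1 / (1 + exp(−a(θ − b)))
P_1 = 1/(1+e^{-2.6208}) = 0.9322
P_2 = 1/(1+e^{-3.7917}) = 0.9779
P_3 = 1/(1+e^{-4.6400}) = 0.9904
E[score] = 0.9322 + 0.9779 + 0.9904 = 2.9006

2.90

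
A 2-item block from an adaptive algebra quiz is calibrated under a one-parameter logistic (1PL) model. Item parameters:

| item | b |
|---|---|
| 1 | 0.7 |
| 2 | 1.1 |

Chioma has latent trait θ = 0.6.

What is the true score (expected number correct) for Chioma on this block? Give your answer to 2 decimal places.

0.85

P(θ) = 1 / (1 + exp(−(θ − b)))
P_1 = 1/(1+e^{0.1000}) = 0.4750
P_2 = 1/(1+e^{0.5000}) = 0.3775
E[score] = 0.4750 + 0.3775 = 0.8526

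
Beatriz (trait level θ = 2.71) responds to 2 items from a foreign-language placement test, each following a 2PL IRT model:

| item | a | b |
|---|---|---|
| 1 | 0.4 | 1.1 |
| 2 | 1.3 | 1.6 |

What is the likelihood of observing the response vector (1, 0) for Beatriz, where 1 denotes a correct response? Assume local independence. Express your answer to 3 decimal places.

0.125

P(θ) = 1 / (1 + exp(−a(θ − b)))
P_1 = 1/(1+e^{-0.6440}) = 0.6557
P_2 = 1/(1+e^{-1.4430}) = 0.8089
L = P_1 × (1−P_2) = 0.6557 × 0.1911 = 0.12528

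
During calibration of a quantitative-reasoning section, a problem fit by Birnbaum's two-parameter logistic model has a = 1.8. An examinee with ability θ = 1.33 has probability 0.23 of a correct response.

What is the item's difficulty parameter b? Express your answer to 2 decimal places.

2.00

P(θ) = 1 / (1 + exp(−a(θ − b)))
logit(0.23) = ln(0.23/0.77) = -1.2083
b = θ − logit/(a) = 1.33 − (-1.2083)/1.8000 = 2.0013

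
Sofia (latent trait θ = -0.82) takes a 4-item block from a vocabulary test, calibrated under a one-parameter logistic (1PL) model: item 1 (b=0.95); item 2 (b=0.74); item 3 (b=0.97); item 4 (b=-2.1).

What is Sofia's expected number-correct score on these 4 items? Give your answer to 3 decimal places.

P(θ) = 1 / (1 + exp(−(θ − b)))
P_1 = 1/(1+e^{1.7700}) = 0.1455
P_2 = 1/(1+e^{1.5600}) = 0.1736
P_3 = 1/(1+e^{1.7900}) = 0.1431
P_4 = 1/(1+e^{-1.2800}) = 0.7824
E[score] = 0.1455 + 0.1736 + 0.1431 + 0.7824 = 1.2447

1.245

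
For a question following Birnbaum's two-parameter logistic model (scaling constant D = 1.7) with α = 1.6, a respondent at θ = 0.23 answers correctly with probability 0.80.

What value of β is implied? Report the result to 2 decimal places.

P(θ) = 1 / (1 + exp(−D·α(θ − β)))
logit(0.80) = ln(0.80/0.20) = 1.3863
β = θ − logit/(1.7·α) = 0.23 − 1.3863/2.7200 = -0.2797

-0.28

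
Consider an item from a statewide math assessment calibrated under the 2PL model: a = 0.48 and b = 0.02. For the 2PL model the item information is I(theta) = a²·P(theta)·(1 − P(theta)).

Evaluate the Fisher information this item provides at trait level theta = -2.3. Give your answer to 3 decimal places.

0.043

P = 1/(1+e^{1.1136}) = 0.2472
P(1−P) = 0.2472 × 0.7528 = 0.1861
I = a² × P(1−P) = 0.48² × 0.1861 = 0.04288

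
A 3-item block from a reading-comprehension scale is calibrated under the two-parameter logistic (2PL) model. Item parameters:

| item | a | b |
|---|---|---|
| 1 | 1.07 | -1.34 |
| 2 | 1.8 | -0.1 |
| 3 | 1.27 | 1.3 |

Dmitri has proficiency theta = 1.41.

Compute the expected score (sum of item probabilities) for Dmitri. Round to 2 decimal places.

P(theta) = 1 / (1 + exp(−a(theta − b)))
P_1 = 1/(1+e^{-2.9425}) = 0.9499
P_2 = 1/(1+e^{-2.7180}) = 0.9381
P_3 = 1/(1+e^{-0.1397}) = 0.5349
E[score] = 0.9499 + 0.9381 + 0.5349 = 2.4229

2.42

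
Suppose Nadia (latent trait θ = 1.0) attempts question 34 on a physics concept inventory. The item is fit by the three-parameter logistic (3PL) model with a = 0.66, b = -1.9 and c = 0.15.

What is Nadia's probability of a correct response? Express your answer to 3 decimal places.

0.891

P(θ) = c + (1 − c) · 1 / (1 + exp(−a(θ − b)))
Exponent: 0.66 × (1.0 − (-1.9)) = 1.9140
1/(1 + e^{-1.9140}) = 0.8715
P = 0.15 + 0.85 × 0.8715 = 0.8907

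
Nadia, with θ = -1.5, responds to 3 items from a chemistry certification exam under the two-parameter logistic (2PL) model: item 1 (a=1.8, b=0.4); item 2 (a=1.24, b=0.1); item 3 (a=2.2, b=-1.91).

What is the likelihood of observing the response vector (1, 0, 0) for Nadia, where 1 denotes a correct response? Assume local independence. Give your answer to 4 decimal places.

0.0080

P(θ) = 1 / (1 + exp(−a(θ − b)))
P_1 = 1/(1+e^{3.4200}) = 0.0317
P_2 = 1/(1+e^{1.9840}) = 0.1209
P_3 = 1/(1+e^{-0.9020}) = 0.7114
L = P_1 × (1−P_2) × (1−P_3) = 0.0317 × 0.8791 × 0.2886 = 0.00804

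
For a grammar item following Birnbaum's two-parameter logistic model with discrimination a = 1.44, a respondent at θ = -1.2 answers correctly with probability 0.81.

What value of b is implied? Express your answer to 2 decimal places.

P(θ) = 1 / (1 + exp(−a(θ − b)))
logit(0.81) = ln(0.81/0.19) = 1.4500
b = θ − logit/(a) = -1.2 − 1.4500/1.4400 = -2.2070

-2.21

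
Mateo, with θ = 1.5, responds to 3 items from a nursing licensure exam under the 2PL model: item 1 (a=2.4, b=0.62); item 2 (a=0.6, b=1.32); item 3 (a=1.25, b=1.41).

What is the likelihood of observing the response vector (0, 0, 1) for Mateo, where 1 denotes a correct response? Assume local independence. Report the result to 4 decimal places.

P(θ) = 1 / (1 + exp(−a(θ − b)))
P_1 = 1/(1+e^{-2.1120}) = 0.8921
P_2 = 1/(1+e^{-0.1080}) = 0.5270
P_3 = 1/(1+e^{-0.1125}) = 0.5281
L = (1−P_1) × (1−P_2) × P_3 = 0.1079 × 0.4730 × 0.5281 = 0.02696

0.0270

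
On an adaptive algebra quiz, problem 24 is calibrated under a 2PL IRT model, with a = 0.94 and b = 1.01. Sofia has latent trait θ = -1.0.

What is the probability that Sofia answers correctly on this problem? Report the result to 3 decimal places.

P(θ) = 1 / (1 + exp(−a(θ − b)))
Exponent: 0.94 × (-1.0 − 1.01) = -1.8894
1/(1 + e^{1.8894}) = 0.1313

0.131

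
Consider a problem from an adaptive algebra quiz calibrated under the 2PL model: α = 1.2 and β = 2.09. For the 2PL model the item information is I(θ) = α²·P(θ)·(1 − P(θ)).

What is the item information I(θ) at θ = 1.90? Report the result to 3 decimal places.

P = 1/(1+e^{0.2280}) = 0.4432
P(1−P) = 0.4432 × 0.5568 = 0.2468
I = α² × P(1−P) = 1.2² × 0.2468 = 0.35536

0.355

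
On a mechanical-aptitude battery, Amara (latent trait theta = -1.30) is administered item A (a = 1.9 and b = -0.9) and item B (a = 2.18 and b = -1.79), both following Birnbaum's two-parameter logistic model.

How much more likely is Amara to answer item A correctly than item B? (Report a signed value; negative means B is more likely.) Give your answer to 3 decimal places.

-0.426

P(theta) = 1 / (1 + exp(−a(theta − b)))
P_A = 0.3186
P_B = 0.7443
P_A − P_B = -0.4256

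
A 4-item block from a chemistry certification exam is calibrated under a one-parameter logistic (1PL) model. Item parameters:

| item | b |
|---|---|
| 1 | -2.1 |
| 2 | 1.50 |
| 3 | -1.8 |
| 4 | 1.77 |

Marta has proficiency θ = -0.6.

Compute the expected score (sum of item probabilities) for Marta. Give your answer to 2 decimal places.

1.78

P(θ) = 1 / (1 + exp(−(θ − b)))
P_1 = 1/(1+e^{-1.5000}) = 0.8176
P_2 = 1/(1+e^{2.1000}) = 0.1091
P_3 = 1/(1+e^{-1.2000}) = 0.7685
P_4 = 1/(1+e^{2.3700}) = 0.0855
E[score] = 0.8176 + 0.1091 + 0.7685 + 0.0855 = 1.7807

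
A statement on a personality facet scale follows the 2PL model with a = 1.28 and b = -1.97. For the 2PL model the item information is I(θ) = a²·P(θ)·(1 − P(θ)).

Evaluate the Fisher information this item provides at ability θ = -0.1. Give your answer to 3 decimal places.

P = 1/(1+e^{-2.3936}) = 0.9163
P(1−P) = 0.9163 × 0.0837 = 0.0767
I = a² × P(1−P) = 1.28² × 0.0767 = 0.12560

0.126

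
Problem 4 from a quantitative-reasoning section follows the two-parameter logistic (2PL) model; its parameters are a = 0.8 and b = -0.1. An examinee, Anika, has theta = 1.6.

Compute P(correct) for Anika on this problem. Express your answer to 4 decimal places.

0.7958

P(theta) = 1 / (1 + exp(−a(theta − b)))
Exponent: 0.8 × (1.6 − (-0.1)) = 1.3600
1/(1 + e^{-1.3600}) = 0.7958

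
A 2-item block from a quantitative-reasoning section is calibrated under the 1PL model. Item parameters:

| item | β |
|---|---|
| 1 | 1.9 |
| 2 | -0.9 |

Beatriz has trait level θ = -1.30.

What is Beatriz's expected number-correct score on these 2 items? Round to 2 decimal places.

0.44

P(θ) = 1 / (1 + exp(−(θ − β)))
P_1 = 1/(1+e^{3.2000}) = 0.0392
P_2 = 1/(1+e^{0.4000}) = 0.4013
E[score] = 0.0392 + 0.4013 = 0.4405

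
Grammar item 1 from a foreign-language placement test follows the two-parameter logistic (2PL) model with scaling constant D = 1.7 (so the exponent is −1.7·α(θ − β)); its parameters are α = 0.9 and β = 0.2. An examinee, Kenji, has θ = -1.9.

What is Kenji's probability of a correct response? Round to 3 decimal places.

P(θ) = 1 / (1 + exp(−D·α(θ − β)))
Exponent: 1.7 × 0.9 × (-1.9 − 0.2) = -3.2130
1/(1 + e^{3.2130}) = 0.0387
P = 0.0387

0.039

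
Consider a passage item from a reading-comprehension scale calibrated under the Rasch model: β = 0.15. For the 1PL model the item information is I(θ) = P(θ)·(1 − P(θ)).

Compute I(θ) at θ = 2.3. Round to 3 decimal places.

0.093

P = 1/(1+e^{-2.1500}) = 0.8957
P(1−P) = 0.8957 × 0.1043 = 0.0934
I = P(1−P) = 0.09345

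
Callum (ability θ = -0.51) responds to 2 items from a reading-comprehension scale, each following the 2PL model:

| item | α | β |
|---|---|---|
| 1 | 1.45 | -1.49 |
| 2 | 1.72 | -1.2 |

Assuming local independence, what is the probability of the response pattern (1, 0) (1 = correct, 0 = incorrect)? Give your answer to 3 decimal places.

P(θ) = 1 / (1 + exp(−α(θ − β)))
P_1 = 1/(1+e^{-1.4210}) = 0.8055
P_2 = 1/(1+e^{-1.1868}) = 0.7662
L = P_1 × (1−P_2) = 0.8055 × 0.2338 = 0.18835

0.188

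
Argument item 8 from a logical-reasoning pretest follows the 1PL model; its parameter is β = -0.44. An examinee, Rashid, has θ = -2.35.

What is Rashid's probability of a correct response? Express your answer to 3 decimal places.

P(θ) = 1 / (1 + exp(−(θ − β)))
Exponent: (-2.35 − (-0.44)) = -1.9100
1/(1 + e^{1.9100}) = 0.1290
P = 0.1290

0.129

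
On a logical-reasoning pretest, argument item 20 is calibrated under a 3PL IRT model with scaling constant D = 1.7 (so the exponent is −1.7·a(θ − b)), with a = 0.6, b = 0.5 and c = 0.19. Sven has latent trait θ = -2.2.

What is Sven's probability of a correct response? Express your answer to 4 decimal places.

0.2385

P(θ) = c + (1 − c) · 1 / (1 + exp(−D·a(θ − b)))
Exponent: 1.7 × 0.6 × (-2.2 − 0.5) = -2.7540
1/(1 + e^{2.7540}) = 0.0599
P = 0.19 + 0.81 × 0.0599 = 0.2385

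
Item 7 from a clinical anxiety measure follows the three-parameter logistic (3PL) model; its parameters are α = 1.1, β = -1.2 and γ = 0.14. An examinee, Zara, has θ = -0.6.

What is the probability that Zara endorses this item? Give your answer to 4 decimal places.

0.7070

P(θ) = γ + (1 − γ) · 1 / (1 + exp(−α(θ − β)))
Exponent: 1.1 × (-0.6 − (-1.2)) = 0.6600
1/(1 + e^{-0.6600}) = 0.6593
P = 0.14 + 0.86 × 0.6593 = 0.7070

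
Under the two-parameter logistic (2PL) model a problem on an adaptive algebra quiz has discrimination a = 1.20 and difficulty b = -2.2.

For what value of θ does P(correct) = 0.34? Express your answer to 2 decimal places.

-2.75

P(θ) = 1 / (1 + exp(−a(θ − b)))
logit = ln(0.3400/0.6600) = -0.6633
θ = b + logit/(a) = -2.2 + (-0.6633)/1.2000 = -2.7527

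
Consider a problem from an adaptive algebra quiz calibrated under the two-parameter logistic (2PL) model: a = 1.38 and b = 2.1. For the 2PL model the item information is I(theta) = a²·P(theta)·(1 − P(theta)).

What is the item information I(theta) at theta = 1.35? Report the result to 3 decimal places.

P = 1/(1+e^{1.0350}) = 0.2621
P(1−P) = 0.2621 × 0.7379 = 0.1934
I = a² × P(1−P) = 1.38² × 0.1934 = 0.36833

0.368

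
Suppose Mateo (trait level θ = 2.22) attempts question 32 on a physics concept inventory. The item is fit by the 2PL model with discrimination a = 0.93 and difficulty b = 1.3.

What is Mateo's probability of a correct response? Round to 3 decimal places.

P(θ) = 1 / (1 + exp(−a(θ − b)))
Exponent: 0.93 × (2.22 − 1.3) = 0.8556
1/(1 + e^{-0.8556}) = 0.7017

0.702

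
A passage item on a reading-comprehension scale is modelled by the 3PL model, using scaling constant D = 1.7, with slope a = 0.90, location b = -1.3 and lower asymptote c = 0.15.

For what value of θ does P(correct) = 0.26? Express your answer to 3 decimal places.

P(θ) = c + (1 − c) · 1 / (1 + exp(−D·a(θ − b)))
Remove guessing floor: (0.26 − 0.15)/(1 − 0.15) = 0.1294
logit = ln(0.1294/0.8706) = -1.9062
θ = b + logit/(1.7·a) = -1.3 + (-1.9062)/1.5300 = -2.5459

-2.546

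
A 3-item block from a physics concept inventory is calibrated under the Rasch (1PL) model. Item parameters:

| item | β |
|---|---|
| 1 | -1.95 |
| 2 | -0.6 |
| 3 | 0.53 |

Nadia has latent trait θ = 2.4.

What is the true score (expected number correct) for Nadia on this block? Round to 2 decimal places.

2.81

P(θ) = 1 / (1 + exp(−(θ − β)))
P_1 = 1/(1+e^{-4.3500}) = 0.9873
P_2 = 1/(1+e^{-3.0000}) = 0.9526
P_3 = 1/(1+e^{-1.8700}) = 0.8665
E[score] = 0.9873 + 0.9526 + 0.8665 = 2.8063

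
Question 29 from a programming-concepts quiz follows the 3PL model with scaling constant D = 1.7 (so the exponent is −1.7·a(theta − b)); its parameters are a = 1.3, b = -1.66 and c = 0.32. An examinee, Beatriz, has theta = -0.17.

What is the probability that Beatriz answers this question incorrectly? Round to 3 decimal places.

0.024

P(theta) = c + (1 − c) · 1 / (1 + exp(−D·a(theta − b)))
Exponent: 1.7 × 1.3 × (-0.17 − (-1.66)) = 3.2929
1/(1 + e^{-3.2929}) = 0.9642
P = 0.32 + 0.68 × 0.9642 = 0.9756
P(incorrect) = 1 − 0.9756 = 0.0244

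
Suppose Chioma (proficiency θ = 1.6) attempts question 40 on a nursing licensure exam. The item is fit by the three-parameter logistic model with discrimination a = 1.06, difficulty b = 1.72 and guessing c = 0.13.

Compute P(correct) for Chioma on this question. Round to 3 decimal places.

P(θ) = c + (1 − c) · 1 / (1 + exp(−a(θ − b)))
Exponent: 1.06 × (1.6 − 1.72) = -0.1272
1/(1 + e^{0.1272}) = 0.4682
P = 0.13 + 0.87 × 0.4682 = 0.5374

0.537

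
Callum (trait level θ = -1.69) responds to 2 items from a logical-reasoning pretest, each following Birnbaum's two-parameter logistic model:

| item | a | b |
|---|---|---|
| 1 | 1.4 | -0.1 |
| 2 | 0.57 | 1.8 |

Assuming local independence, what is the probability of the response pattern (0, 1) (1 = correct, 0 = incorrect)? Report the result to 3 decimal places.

0.109

P(θ) = 1 / (1 + exp(−a(θ − b)))
P_1 = 1/(1+e^{2.2260}) = 0.0974
P_2 = 1/(1+e^{1.9893}) = 0.1203
L = (1−P_1) × P_2 = 0.9026 × 0.1203 = 0.10861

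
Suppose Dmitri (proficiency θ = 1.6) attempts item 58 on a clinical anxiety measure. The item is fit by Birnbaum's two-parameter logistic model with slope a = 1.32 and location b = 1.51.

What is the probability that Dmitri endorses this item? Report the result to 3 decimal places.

0.530

P(θ) = 1 / (1 + exp(−a(θ − b)))
Exponent: 1.32 × (1.6 − 1.51) = 0.1188
1/(1 + e^{-0.1188}) = 0.5297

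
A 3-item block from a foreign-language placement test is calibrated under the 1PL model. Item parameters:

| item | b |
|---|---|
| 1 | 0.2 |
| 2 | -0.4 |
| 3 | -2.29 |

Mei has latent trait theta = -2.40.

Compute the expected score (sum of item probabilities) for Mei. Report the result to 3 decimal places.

0.661

P(theta) = 1 / (1 + exp(−(theta − b)))
P_1 = 1/(1+e^{2.6000}) = 0.0691
P_2 = 1/(1+e^{2.0000}) = 0.1192
P_3 = 1/(1+e^{0.1100}) = 0.4725
E[score] = 0.0691 + 0.1192 + 0.4725 = 0.6609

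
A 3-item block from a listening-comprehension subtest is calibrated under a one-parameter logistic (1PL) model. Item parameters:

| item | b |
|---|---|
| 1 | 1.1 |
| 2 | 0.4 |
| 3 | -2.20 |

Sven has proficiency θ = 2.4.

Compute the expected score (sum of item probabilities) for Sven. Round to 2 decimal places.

P(θ) = 1 / (1 + exp(−(θ − b)))
P_1 = 1/(1+e^{-1.3000}) = 0.7858
P_2 = 1/(1+e^{-2.0000}) = 0.8808
P_3 = 1/(1+e^{-4.6000}) = 0.9900
E[score] = 0.7858 + 0.8808 + 0.9900 = 2.6567

2.66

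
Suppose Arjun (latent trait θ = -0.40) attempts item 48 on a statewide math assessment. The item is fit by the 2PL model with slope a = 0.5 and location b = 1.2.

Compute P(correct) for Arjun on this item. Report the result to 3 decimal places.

P(θ) = 1 / (1 + exp(−a(θ − b)))
Exponent: 0.5 × (-0.40 − 1.2) = -0.8000
1/(1 + e^{0.8000}) = 0.3100

0.310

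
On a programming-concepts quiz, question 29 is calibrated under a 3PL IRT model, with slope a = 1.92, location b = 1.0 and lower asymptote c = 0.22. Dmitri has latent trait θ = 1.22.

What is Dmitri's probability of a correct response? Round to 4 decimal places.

P(θ) = c + (1 − c) · 1 / (1 + exp(−a(θ − b)))
Exponent: 1.92 × (1.22 − 1.0) = 0.4224
1/(1 + e^{-0.4224}) = 0.6041
P = 0.22 + 0.78 × 0.6041 = 0.6912

0.6912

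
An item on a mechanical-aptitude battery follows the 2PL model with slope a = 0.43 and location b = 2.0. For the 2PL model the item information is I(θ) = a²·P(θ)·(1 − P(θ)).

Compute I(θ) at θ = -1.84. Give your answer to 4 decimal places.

0.0250

P = 1/(1+e^{1.6512}) = 0.1609
P(1−P) = 0.1609 × 0.8391 = 0.1350
I = a² × P(1−P) = 0.43² × 0.1350 = 0.02497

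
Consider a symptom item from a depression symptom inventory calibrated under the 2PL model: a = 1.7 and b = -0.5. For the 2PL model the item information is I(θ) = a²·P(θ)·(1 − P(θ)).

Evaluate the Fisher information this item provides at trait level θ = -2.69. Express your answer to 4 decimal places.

0.0666

P = 1/(1+e^{3.7230}) = 0.0236
P(1−P) = 0.0236 × 0.9764 = 0.0230
I = a² × P(1−P) = 1.7² × 0.0230 = 0.06657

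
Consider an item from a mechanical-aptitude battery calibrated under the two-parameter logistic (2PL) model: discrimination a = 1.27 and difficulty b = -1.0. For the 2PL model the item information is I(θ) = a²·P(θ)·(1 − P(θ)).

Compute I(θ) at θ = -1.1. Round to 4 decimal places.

0.4016

P = 1/(1+e^{0.1270}) = 0.4683
P(1−P) = 0.4683 × 0.5317 = 0.2490
I = a² × P(1−P) = 1.27² × 0.2490 = 0.40160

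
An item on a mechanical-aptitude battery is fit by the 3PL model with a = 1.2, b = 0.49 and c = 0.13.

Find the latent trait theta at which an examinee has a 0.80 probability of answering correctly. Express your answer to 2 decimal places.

1.50

P(theta) = c + (1 − c) · 1 / (1 + exp(−a(theta − b)))
Remove guessing floor: (0.80 − 0.13)/(1 − 0.13) = 0.7701
logit = ln(0.7701/0.2299) = 1.2090
theta = b + logit/(a) = 0.49 + 1.2090/1.2000 = 1.4975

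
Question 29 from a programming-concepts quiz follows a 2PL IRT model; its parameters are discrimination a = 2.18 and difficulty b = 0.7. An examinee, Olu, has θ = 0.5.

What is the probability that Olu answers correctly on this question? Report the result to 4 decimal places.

P(θ) = 1 / (1 + exp(−a(θ − b)))
Exponent: 2.18 × (0.5 − 0.7) = -0.4360
1/(1 + e^{0.4360}) = 0.3927

0.3927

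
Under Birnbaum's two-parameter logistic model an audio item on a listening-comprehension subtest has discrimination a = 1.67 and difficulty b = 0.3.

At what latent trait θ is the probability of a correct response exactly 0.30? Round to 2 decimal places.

P(θ) = 1 / (1 + exp(−a(θ − b)))
logit = ln(0.3000/0.7000) = -0.8473
θ = b + logit/(a) = 0.3 + (-0.8473)/1.6700 = -0.2074

-0.21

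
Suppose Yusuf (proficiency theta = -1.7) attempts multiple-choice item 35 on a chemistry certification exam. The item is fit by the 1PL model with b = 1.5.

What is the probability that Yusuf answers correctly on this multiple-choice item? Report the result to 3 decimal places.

0.039

P(theta) = 1 / (1 + exp(−(theta − b)))
Exponent: (-1.7 − 1.5) = -3.2000
1/(1 + e^{3.2000}) = 0.0392
P = 0.0392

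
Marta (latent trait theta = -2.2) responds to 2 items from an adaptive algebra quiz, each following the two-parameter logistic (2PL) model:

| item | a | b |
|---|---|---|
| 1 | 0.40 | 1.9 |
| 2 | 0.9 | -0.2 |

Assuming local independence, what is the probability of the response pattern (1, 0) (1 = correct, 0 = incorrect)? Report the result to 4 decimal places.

0.1394

P(theta) = 1 / (1 + exp(−a(theta − b)))
P_1 = 1/(1+e^{1.6400}) = 0.1625
P_2 = 1/(1+e^{1.8000}) = 0.1419
L = P_1 × (1−P_2) = 0.1625 × 0.8581 = 0.13942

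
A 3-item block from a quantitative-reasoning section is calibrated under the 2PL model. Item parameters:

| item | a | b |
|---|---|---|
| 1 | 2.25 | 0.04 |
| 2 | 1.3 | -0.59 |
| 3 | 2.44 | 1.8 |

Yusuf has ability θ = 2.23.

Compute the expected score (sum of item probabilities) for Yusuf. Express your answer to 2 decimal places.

2.71

P(θ) = 1 / (1 + exp(−a(θ − b)))
P_1 = 1/(1+e^{-4.9275}) = 0.9928
P_2 = 1/(1+e^{-3.6660}) = 0.9751
P_3 = 1/(1+e^{-1.0492}) = 0.7406
E[score] = 0.9928 + 0.9751 + 0.7406 = 2.7085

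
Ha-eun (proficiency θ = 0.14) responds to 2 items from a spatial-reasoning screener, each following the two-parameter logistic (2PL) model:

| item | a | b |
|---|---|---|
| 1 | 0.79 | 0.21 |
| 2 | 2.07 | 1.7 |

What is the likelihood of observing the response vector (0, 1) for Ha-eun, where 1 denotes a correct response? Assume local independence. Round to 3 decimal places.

0.020

P(θ) = 1 / (1 + exp(−a(θ − b)))
P_1 = 1/(1+e^{0.0553}) = 0.4862
P_2 = 1/(1+e^{3.2292}) = 0.0381
L = (1−P_1) × P_2 = 0.5138 × 0.0381 = 0.01957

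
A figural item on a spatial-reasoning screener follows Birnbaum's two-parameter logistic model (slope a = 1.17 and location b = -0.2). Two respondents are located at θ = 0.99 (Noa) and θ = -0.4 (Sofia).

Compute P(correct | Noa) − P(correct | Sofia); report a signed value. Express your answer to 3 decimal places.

0.359

P(θ) = 1 / (1 + exp(−a(θ − b)))
P(Noa) = 0.8010  [exponent 1.3923]
P(Sofia) = 0.4418  [exponent -0.2340]
Difference = 0.8010 − 0.4418 = 0.3592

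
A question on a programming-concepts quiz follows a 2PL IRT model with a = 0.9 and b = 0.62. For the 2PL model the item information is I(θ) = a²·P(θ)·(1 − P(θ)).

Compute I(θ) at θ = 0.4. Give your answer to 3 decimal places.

0.201

P = 1/(1+e^{0.1980}) = 0.4507
P(1−P) = 0.4507 × 0.5493 = 0.2476
I = a² × P(1−P) = 0.9² × 0.2476 = 0.20053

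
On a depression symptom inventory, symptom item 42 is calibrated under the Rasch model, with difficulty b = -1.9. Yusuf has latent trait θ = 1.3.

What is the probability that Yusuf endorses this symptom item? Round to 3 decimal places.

P(θ) = 1 / (1 + exp(−(θ − b)))
Exponent: (1.3 − (-1.9)) = 3.2000
1/(1 + e^{-3.2000}) = 0.9608
P = 0.9608

0.961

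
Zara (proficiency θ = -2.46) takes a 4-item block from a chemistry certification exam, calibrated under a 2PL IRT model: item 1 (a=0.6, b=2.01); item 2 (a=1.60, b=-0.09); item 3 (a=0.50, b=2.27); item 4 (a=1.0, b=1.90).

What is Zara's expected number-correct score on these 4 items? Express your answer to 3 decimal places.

P(θ) = 1 / (1 + exp(−a(θ − b)))
P_1 = 1/(1+e^{2.6820}) = 0.0640
P_2 = 1/(1+e^{3.7920}) = 0.0221
P_3 = 1/(1+e^{2.3650}) = 0.0859
P_4 = 1/(1+e^{4.3600}) = 0.0126
E[score] = 0.0640 + 0.0221 + 0.0859 + 0.0126 = 0.1846

0.185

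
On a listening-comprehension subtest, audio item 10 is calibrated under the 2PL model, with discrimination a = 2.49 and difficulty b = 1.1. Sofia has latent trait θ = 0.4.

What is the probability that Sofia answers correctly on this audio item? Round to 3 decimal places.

P(θ) = 1 / (1 + exp(−a(θ − b)))
Exponent: 2.49 × (0.4 − 1.1) = -1.7430
1/(1 + e^{1.7430}) = 0.1489

0.149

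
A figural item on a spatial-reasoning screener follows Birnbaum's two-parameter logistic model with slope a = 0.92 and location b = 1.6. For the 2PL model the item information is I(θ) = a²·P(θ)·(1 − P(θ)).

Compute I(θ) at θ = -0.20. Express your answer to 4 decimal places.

0.1139

P = 1/(1+e^{1.6560}) = 0.1603
P(1−P) = 0.1603 × 0.8397 = 0.1346
I = a² × P(1−P) = 0.92² × 0.1346 = 0.11393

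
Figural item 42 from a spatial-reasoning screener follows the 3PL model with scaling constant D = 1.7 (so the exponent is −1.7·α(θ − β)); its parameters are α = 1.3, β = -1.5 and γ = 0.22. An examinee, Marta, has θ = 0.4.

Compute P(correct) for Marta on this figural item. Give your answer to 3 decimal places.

0.988

P(θ) = γ + (1 − γ) · 1 / (1 + exp(−D·α(θ − β)))
Exponent: 1.7 × 1.3 × (0.4 − (-1.5)) = 4.1990
1/(1 + e^{-4.1990}) = 0.9852
P = 0.22 + 0.78 × 0.9852 = 0.9885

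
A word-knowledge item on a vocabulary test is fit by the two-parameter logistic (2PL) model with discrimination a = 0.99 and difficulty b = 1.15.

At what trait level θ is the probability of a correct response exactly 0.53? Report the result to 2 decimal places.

P(θ) = 1 / (1 + exp(−a(θ − b)))
logit = ln(0.5300/0.4700) = 0.1201
θ = b + logit/(a) = 1.15 + 0.1201/0.9900 = 1.2714

1.27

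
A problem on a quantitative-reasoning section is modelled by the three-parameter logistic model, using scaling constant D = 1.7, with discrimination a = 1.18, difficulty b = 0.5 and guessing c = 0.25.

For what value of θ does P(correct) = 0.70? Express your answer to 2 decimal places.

0.70

P(θ) = c + (1 − c) · 1 / (1 + exp(−D·a(θ − b)))
Remove guessing floor: (0.70 − 0.25)/(1 − 0.25) = 0.6000
logit = ln(0.6000/0.4000) = 0.4055
θ = b + logit/(1.7·a) = 0.5 + 0.4055/2.0060 = 0.7021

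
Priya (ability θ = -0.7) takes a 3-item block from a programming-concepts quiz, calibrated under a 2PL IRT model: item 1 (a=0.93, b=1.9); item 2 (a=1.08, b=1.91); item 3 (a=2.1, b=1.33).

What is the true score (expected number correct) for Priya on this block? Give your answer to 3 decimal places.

0.152

P(θ) = 1 / (1 + exp(−a(θ − b)))
P_1 = 1/(1+e^{2.4180}) = 0.0818
P_2 = 1/(1+e^{2.8188}) = 0.0563
P_3 = 1/(1+e^{4.2630}) = 0.0139
E[score] = 0.0818 + 0.0563 + 0.0139 = 0.1520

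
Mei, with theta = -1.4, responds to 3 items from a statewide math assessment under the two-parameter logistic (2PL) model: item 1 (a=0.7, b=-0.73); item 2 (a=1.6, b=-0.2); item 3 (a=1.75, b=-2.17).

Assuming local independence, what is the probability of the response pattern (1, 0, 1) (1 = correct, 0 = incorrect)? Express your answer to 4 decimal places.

0.2664

P(theta) = 1 / (1 + exp(−a(theta − b)))
P_1 = 1/(1+e^{0.4690}) = 0.3849
P_2 = 1/(1+e^{1.9200}) = 0.1279
P_3 = 1/(1+e^{-1.3475}) = 0.7937
L = P_1 × (1−P_2) × P_3 = 0.3849 × 0.8721 × 0.7937 = 0.26641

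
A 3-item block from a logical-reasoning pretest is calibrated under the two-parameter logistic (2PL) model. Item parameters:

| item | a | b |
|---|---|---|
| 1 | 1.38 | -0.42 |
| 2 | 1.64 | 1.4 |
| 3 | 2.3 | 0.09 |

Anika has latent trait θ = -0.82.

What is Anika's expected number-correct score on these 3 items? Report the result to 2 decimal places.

P(θ) = 1 / (1 + exp(−a(θ − b)))
P_1 = 1/(1+e^{0.5520}) = 0.3654
P_2 = 1/(1+e^{3.6408}) = 0.0256
P_3 = 1/(1+e^{2.0930}) = 0.1098
E[score] = 0.3654 + 0.0256 + 0.1098 = 0.5007

0.50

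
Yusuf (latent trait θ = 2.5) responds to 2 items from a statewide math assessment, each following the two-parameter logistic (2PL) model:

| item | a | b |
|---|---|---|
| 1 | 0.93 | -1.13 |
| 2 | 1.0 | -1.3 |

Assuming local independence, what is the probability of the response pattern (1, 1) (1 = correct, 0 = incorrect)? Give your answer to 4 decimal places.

0.9458

P(θ) = 1 / (1 + exp(−a(θ − b)))
P_1 = 1/(1+e^{-3.3759}) = 0.9669
P_2 = 1/(1+e^{-3.8000}) = 0.9781
L = P_1 × P_2 = 0.9669 × 0.9781 = 0.94578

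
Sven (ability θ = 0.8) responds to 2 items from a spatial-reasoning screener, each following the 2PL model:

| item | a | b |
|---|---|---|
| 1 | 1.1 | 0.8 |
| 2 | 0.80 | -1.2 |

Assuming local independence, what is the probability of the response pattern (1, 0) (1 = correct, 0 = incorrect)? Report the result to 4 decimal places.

0.0840

P(θ) = 1 / (1 + exp(−a(θ − b)))
P_1 = 1/(1+e^{0.0000}) = 0.5000
P_2 = 1/(1+e^{-1.6000}) = 0.8320
L = P_1 × (1−P_2) = 0.5000 × 0.1680 = 0.08399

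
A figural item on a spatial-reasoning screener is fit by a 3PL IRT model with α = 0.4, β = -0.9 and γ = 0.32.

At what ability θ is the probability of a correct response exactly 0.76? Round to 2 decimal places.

P(θ) = γ + (1 − γ) · 1 / (1 + exp(−α(θ − β)))
Remove guessing floor: (0.76 − 0.32)/(1 − 0.32) = 0.6471
logit = ln(0.6471/0.3529) = 0.6061
θ = β + logit/(α) = -0.9 + 0.6061/0.4000 = 0.6153

0.62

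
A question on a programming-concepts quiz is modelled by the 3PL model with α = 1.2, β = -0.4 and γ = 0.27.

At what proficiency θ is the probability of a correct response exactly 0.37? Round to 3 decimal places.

P(θ) = γ + (1 − γ) · 1 / (1 + exp(−α(θ − β)))
Remove guessing floor: (0.37 − 0.27)/(1 − 0.27) = 0.1370
logit = ln(0.1370/0.8630) = -1.8405
θ = β + logit/(α) = -0.4 + (-1.8405)/1.2000 = -1.9338

-1.934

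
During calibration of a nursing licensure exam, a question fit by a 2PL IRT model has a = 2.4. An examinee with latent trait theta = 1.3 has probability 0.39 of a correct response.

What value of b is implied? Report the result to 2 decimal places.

P(theta) = 1 / (1 + exp(−a(theta − b)))
logit(0.39) = ln(0.39/0.61) = -0.4473
b = theta − logit/(a) = 1.3 − (-0.4473)/2.4000 = 1.4864

1.49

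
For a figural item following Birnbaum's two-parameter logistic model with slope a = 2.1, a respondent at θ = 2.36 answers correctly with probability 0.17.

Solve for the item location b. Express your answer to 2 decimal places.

P(θ) = 1 / (1 + exp(−a(θ − b)))
logit(0.17) = ln(0.17/0.83) = -1.5856
b = θ − logit/(a) = 2.36 − (-1.5856)/2.1000 = 3.1151

3.12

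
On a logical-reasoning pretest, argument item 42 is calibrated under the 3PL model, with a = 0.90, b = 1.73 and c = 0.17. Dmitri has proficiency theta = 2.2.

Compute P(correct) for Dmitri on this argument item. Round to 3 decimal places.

P(theta) = c + (1 − c) · 1 / (1 + exp(−a(theta − b)))
Exponent: 0.90 × (2.2 − 1.73) = 0.4230
1/(1 + e^{-0.4230}) = 0.6042
P = 0.17 + 0.83 × 0.6042 = 0.6715

0.671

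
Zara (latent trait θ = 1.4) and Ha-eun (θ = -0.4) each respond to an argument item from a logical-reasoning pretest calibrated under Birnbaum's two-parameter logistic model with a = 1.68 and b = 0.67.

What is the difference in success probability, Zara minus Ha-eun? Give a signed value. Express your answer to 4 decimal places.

P(θ) = 1 / (1 + exp(−a(θ − b)))
P(Zara) = 0.7732  [exponent 1.2264]
P(Ha-eun) = 0.1421  [exponent -1.7976]
Difference = 0.7732 − 0.1421 = 0.6310

0.6310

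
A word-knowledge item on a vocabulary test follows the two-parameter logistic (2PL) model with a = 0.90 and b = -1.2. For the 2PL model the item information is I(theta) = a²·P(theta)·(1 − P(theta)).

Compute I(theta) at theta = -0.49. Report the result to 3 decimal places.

P = 1/(1+e^{-0.6390}) = 0.6545
P(1−P) = 0.6545 × 0.3455 = 0.2261
I = a² × P(1−P) = 0.90² × 0.2261 = 0.18316

0.183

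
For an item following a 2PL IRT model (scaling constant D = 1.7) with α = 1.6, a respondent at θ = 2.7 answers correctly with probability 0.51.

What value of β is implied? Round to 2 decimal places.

2.69

P(θ) = 1 / (1 + exp(−D·α(θ − β)))
logit(0.51) = ln(0.51/0.49) = 0.0400
β = θ − logit/(1.7·α) = 2.7 − 0.0400/2.7200 = 2.6853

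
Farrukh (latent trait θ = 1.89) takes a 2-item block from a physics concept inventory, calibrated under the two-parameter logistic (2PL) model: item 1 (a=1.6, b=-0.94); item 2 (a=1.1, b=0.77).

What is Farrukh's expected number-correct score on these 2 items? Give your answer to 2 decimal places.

1.76

P(θ) = 1 / (1 + exp(−a(θ − b)))
P_1 = 1/(1+e^{-4.5280}) = 0.9893
P_2 = 1/(1+e^{-1.2320}) = 0.7742
E[score] = 0.9893 + 0.7742 = 1.7635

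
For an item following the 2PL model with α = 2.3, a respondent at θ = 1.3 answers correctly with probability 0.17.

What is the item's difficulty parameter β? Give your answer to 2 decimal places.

P(θ) = 1 / (1 + exp(−α(θ − β)))
logit(0.17) = ln(0.17/0.83) = -1.5856
β = θ − logit/(α) = 1.3 − (-1.5856)/2.3000 = 1.9894

1.99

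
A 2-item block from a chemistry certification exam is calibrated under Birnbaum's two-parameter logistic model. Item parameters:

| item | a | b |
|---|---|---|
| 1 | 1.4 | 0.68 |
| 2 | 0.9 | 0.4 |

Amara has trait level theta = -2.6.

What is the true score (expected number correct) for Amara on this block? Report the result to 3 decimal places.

0.073

P(theta) = 1 / (1 + exp(−a(theta − b)))
P_1 = 1/(1+e^{4.5920}) = 0.0100
P_2 = 1/(1+e^{2.7000}) = 0.0630
E[score] = 0.0100 + 0.0630 = 0.0730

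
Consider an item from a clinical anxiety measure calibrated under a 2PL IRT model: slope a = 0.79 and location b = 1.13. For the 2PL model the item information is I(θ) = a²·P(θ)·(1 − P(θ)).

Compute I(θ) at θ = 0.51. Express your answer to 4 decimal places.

0.1470

P = 1/(1+e^{0.4898}) = 0.3799
P(1−P) = 0.3799 × 0.6201 = 0.2356
I = a² × P(1−P) = 0.79² × 0.2356 = 0.14703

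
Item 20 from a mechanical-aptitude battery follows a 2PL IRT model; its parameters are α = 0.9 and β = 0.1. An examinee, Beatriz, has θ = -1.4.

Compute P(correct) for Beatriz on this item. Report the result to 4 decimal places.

0.2059

P(θ) = 1 / (1 + exp(−α(θ − β)))
Exponent: 0.9 × (-1.4 − 0.1) = -1.3500
1/(1 + e^{1.3500}) = 0.2059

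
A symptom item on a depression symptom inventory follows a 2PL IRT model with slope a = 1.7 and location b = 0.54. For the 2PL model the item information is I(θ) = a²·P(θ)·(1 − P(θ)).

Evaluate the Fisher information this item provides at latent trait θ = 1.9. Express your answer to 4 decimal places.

P = 1/(1+e^{-2.3120}) = 0.9099
P(1−P) = 0.9099 × 0.0901 = 0.0820
I = a² × P(1−P) = 1.7² × 0.0820 = 0.23701

0.2370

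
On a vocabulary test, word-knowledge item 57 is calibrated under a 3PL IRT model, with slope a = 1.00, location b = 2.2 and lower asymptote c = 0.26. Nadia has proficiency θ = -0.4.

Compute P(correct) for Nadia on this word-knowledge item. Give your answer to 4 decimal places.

0.3112

P(θ) = c + (1 − c) · 1 / (1 + exp(−a(θ − b)))
Exponent: 1.00 × (-0.4 − 2.2) = -2.6000
1/(1 + e^{2.6000}) = 0.0691
P = 0.26 + 0.74 × 0.0691 = 0.3112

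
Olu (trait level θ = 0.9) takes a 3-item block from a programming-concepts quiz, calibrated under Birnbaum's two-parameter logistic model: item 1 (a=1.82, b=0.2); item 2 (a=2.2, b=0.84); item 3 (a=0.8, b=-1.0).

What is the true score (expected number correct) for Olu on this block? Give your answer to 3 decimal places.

2.135

P(θ) = 1 / (1 + exp(−a(θ − b)))
P_1 = 1/(1+e^{-1.2740}) = 0.7814
P_2 = 1/(1+e^{-0.1320}) = 0.5330
P_3 = 1/(1+e^{-1.5200}) = 0.8205
E[score] = 0.7814 + 0.5330 + 0.8205 = 2.1349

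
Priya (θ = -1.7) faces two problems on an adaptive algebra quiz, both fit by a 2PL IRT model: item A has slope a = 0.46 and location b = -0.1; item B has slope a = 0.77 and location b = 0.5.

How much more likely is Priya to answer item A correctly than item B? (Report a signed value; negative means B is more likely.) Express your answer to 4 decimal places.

P(θ) = 1 / (1 + exp(−a(θ − b)))
P_A = 0.3239
P_B = 0.1553
P_A − P_B = 0.1686

0.1686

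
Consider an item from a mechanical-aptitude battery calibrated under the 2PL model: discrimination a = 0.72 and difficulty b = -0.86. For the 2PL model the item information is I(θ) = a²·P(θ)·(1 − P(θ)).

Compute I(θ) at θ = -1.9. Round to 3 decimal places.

0.113

P = 1/(1+e^{0.7488}) = 0.3211
P(1−P) = 0.3211 × 0.6789 = 0.2180
I = a² × P(1−P) = 0.72² × 0.2180 = 0.11301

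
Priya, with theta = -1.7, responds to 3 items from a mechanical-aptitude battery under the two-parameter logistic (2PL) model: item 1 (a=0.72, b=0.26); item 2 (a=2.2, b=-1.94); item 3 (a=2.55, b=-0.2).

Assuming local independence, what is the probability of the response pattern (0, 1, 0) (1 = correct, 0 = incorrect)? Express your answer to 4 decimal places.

P(theta) = 1 / (1 + exp(−a(theta − b)))
P_1 = 1/(1+e^{1.4112}) = 0.1960
P_2 = 1/(1+e^{-0.5280}) = 0.6290
P_3 = 1/(1+e^{3.8250}) = 0.0214
L = (1−P_1) × P_2 × (1−P_3) = 0.8040 × 0.6290 × 0.9786 = 0.49490

0.4949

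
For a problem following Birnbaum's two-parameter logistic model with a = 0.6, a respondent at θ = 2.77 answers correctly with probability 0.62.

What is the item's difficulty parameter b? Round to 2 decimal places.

P(θ) = 1 / (1 + exp(−a(θ − b)))
logit(0.62) = ln(0.62/0.38) = 0.4895
b = θ − logit/(a) = 2.77 − 0.4895/0.6000 = 1.9541

1.95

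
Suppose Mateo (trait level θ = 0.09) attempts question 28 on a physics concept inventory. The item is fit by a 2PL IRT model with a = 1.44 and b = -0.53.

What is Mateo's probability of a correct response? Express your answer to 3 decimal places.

0.709

P(θ) = 1 / (1 + exp(−a(θ − b)))
Exponent: 1.44 × (0.09 − (-0.53)) = 0.8928
1/(1 + e^{-0.8928}) = 0.7095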